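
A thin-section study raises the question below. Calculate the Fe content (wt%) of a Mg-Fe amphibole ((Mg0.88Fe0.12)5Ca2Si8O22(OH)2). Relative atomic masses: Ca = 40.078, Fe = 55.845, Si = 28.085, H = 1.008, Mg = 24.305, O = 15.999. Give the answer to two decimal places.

4.03 wt%

Formula mass = 4.40×24.305 + 0.60×55.845 + 2×40.078 + 8×28.085 + 24×15.999 + 2×1.008 = 831.277 g/mol, of which 33.507 g is Fe.
So Fe makes up 33.507/831.277 = 0.0403 of the mass, i.e. 4.03%.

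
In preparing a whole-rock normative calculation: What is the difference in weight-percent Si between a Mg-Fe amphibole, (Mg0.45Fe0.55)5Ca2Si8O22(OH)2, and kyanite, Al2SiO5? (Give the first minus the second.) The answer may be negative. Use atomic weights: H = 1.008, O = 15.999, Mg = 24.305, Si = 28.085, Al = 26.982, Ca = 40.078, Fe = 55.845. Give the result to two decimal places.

7.66 percentage points

M((Mg0.45Fe0.55)5Ca2Si8O22(OH)2) = 899.088 g/mol, so wt% Si = 224.680/899.088 × 100 = 24.99%.
M(Al2SiO5) = 162.044 g/mol, so wt% Si = 28.085/162.044 × 100 = 17.33%.
24.99 − 17.33 = 7.66 pp.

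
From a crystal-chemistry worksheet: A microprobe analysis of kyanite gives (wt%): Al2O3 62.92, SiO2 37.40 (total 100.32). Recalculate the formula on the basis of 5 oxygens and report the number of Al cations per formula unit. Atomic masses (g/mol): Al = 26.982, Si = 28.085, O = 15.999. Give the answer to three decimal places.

Al2O3: 62.92/101.961 = 0.61710 mol → 1.23420 mol Al, 1.85130 mol O.
SiO2: 37.40/60.083 = 0.62247 mol → 0.62247 mol Si, 1.24494 mol O.
Total oxygen = 3.09624 mol. Normalization factor = 5/3.09624 = 1.61486.
Al per 5 O = 1.23420 × 1.61486 = 1.993.

1.993 Al apfu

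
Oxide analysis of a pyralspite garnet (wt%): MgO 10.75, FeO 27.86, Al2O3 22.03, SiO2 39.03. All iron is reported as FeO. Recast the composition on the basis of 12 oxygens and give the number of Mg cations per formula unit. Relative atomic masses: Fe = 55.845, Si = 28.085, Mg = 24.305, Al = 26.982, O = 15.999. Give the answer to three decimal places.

10.75 wt% MgO ÷ 40.304 g/mol = 0.26672 mol, giving 0.26672 Mg and 0.26672 O.
27.86 wt% FeO ÷ 71.844 g/mol = 0.38778 mol, giving 0.38778 Fe and 0.38778 O.
22.03 wt% Al2O3 ÷ 101.961 g/mol = 0.21606 mol, giving 0.43212 Al and 0.64818 O.
39.03 wt% SiO2 ÷ 60.083 g/mol = 0.64960 mol, giving 0.64960 Si and 1.29920 O.
Oxygen sums to 2.60188; scaling by 12/2.60188 = 4.61205 puts the formula on 12 O.
Mg: 0.26672 × 4.61205 = 1.230 atoms per formula unit.

1.230 Mg apfu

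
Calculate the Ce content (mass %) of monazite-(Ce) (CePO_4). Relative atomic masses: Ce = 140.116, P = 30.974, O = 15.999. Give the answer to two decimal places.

59.60 mass %

M(CePO_4) = 235.086 g/mol.
Ce contributes 1 × 140.116 = 140.116 g per mole.
140.116/235.086 = 0.5960 → 59.60%.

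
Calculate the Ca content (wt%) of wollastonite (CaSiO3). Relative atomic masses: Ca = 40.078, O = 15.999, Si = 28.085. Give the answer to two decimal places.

Formula mass = 1*40.078 + 1*28.085 + 3*15.999 = 116.160 g/mol, of which 40.078 g is Ca.
So Ca makes up 40.078/116.160 = 0.3450 of the mass, i.e. 34.50%.

34.50 wt%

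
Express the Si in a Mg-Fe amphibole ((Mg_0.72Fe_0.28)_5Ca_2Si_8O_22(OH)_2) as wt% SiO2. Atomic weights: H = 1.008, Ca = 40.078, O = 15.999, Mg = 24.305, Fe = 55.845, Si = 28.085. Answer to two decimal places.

M((Mg_0.72Fe_0.28)_5Ca_2Si_8O_22(OH)_2) = 856.509 g/mol; M(SiO2) = 60.083 g/mol.
Moles SiO2 per formula unit = 8 Si ÷ 1 = 8.0000.
SiO2 fraction = (8.0000 × 60.083) / 856.509 = 480.664/856.509 = 0.5612.

56.12 wt%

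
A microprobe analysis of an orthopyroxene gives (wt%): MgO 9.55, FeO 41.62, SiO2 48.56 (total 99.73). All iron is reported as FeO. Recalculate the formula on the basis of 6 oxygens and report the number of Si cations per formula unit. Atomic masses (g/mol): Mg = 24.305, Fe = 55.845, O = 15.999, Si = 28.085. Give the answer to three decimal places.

MgO: 9.55/40.304 = 0.23695 mol → 0.23695 mol Mg, 0.23695 mol O.
FeO: 41.62/71.844 = 0.57931 mol → 0.57931 mol Fe, 0.57931 mol O.
SiO2: 48.56/60.083 = 0.80822 mol → 0.80822 mol Si, 1.61644 mol O.
Total oxygen = 2.43270 mol. Normalization factor = 6/2.43270 = 2.46640.
Si per 6 O = 0.80822 × 2.46640 = 1.993.

1.993 Si apfu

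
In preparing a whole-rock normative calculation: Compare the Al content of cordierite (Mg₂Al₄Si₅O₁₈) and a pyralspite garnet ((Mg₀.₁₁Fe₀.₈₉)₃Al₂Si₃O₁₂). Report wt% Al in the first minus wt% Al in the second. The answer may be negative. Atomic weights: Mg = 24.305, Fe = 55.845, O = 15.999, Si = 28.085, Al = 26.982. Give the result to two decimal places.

Al in Mg₂Al₄Si₅O₁₈: molar mass 584.945 g/mol; 4×26.982 = 107.928 g → 18.45 wt%.
Al in (Mg₀.₁₁Fe₀.₈₉)₃Al₂Si₃O₁₂: molar mass 487.334 g/mol; 2×26.982 = 53.964 g → 11.07 wt%.
Difference = 18.45 − 11.07 = 7.38 percentage points.

7.38 percentage points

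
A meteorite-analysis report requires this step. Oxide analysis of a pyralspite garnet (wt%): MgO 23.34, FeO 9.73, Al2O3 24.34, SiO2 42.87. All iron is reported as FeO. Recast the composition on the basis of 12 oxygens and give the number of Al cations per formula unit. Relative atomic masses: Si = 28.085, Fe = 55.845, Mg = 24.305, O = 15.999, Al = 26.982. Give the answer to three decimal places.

2.005 Al apfu

MgO (M=40.304): mol = 0.57910; Mg = 0.57910, O = 0.57910.
FeO (M=71.844): mol = 0.13543; Fe = 0.13543, O = 0.13543.
Al2O3 (M=101.961): mol = 0.23872; Al = 0.47744, O = 0.71616.
SiO2 (M=60.083): mol = 0.71351; Si = 0.71351, O = 1.42702.
ΣO = 2.85771; factor = 12/ΣO = 4.19917.
Al apfu = 0.47744 × 4.19917 = 2.005.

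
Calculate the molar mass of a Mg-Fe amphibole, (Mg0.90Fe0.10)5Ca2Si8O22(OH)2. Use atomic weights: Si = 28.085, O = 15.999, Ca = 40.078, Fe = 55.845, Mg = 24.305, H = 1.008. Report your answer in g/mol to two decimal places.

The formula mass is the sum 4.50·24.305 + 0.50·55.845 + 2·40.078 + 8·28.085 + 24·15.999 + 2·1.008.

828.12 g/mol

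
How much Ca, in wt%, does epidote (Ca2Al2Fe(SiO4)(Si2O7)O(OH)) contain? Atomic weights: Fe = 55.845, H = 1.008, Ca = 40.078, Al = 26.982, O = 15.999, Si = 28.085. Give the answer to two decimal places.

16.59 wt%

Formula mass = 2·40.078 + 2·26.982 + 1·55.845 + 3·28.085 + 13·15.999 + 1·1.008 = 483.215 g/mol, of which 80.156 g is Ca.
So Ca makes up 80.156/483.215 = 0.1659 of the mass, i.e. 16.59%.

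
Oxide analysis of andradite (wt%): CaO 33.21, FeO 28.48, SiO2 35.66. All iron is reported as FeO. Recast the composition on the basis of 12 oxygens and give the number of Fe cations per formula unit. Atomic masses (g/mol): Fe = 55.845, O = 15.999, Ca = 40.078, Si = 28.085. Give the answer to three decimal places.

2.186 Fe apfu

CaO (M=56.077): mol = 0.59222; Ca = 0.59222, O = 0.59222.
FeO (M=71.844): mol = 0.39641; Fe = 0.39641, O = 0.39641.
SiO2 (M=60.083): mol = 0.59351; Si = 0.59351, O = 1.18702.
ΣO = 2.17565; factor = 12/ΣO = 5.51559.
Fe apfu = 0.39641 × 5.51559 = 2.186.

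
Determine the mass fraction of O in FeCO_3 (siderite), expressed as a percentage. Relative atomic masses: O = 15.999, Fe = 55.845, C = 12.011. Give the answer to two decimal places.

M(FeCO_3) = 115.853 g/mol.
O contributes 3 × 15.999 = 47.997 g per mole.
47.997/115.853 = 0.4143 → 41.43%.

41.43 mass %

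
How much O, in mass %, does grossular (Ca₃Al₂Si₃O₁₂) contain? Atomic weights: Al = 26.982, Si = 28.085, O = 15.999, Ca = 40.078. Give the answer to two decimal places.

42.62 mass %

Molar mass of Ca₃Al₂Si₃O₁₂: 3*40.078 + 2*26.982 + 3*28.085 + 12*15.999 = 450.441 g/mol.
Mass of O per formula unit: 12 × 15.999 = 191.988 g.
Weight fraction O = 191.988 / 450.441 = 0.4262.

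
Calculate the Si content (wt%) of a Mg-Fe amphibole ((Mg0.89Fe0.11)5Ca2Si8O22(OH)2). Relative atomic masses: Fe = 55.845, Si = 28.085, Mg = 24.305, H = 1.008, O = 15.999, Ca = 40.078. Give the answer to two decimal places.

Molar mass of (Mg0.89Fe0.11)5Ca2Si8O22(OH)2: 4.45×24.305 + 0.55×55.845 + 2×40.078 + 8×28.085 + 24×15.999 + 2×1.008 = 829.700 g/mol.
Mass of Si per formula unit: 8 × 28.085 = 224.680 g.
Weight fraction Si = 224.680 / 829.700 = 0.2708.

27.08 wt%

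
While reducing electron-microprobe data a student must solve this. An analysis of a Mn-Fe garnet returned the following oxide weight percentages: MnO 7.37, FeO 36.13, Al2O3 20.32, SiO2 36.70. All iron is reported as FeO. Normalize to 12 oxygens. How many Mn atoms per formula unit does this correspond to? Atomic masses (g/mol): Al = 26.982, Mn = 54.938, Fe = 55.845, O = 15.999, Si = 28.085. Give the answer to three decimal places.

0.514 Mn apfu

MnO: 7.37/70.937 = 0.10390 mol → 0.10390 mol Mn, 0.10390 mol O.
FeO: 36.13/71.844 = 0.50290 mol → 0.50290 mol Fe, 0.50290 mol O.
Al2O3: 20.32/101.961 = 0.19929 mol → 0.39858 mol Al, 0.59787 mol O.
SiO2: 36.70/60.083 = 0.61082 mol → 0.61082 mol Si, 1.22164 mol O.
Total oxygen = 2.42631 mol. Normalization factor = 12/2.42631 = 4.94578.
Mn per 12 O = 0.10390 × 4.94578 = 0.514.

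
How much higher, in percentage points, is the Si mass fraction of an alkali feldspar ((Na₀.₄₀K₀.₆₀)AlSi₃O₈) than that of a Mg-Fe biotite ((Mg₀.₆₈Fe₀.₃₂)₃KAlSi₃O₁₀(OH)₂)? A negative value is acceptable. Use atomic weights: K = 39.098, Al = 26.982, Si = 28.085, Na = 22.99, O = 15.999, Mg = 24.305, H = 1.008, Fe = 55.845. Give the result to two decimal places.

Si in (Na₀.₄₀K₀.₆₀)AlSi₃O₈: molar mass 271.884 g/mol; 3×28.085 = 84.255 g → 30.99 wt%.
Si in (Mg₀.₆₈Fe₀.₃₂)₃KAlSi₃O₁₀(OH)₂: molar mass 447.532 g/mol; 3×28.085 = 84.255 g → 18.83 wt%.
Difference = 30.99 − 18.83 = 12.16 percentage points.

12.16 percentage points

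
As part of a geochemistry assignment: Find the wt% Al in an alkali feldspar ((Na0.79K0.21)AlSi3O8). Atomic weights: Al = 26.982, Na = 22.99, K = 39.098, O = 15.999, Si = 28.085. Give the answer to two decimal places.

10.16 mass %

Formula mass = 0.79*22.99 + 0.21*39.098 + 1*26.982 + 3*28.085 + 8*15.999 = 265.602 g/mol, of which 26.982 g is Al.
So Al makes up 26.982/265.602 = 0.1016 of the mass, i.e. 10.16%.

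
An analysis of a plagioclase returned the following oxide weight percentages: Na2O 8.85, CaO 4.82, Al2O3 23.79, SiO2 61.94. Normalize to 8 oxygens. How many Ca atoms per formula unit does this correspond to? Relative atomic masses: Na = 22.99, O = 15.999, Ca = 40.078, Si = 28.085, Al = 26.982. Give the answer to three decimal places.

Na2O: 8.85/61.979 = 0.14279 mol → 0.28558 mol Na, 0.14279 mol O.
CaO: 4.82/56.077 = 0.08595 mol → 0.08595 mol Ca, 0.08595 mol O.
Al2O3: 23.79/101.961 = 0.23332 mol → 0.46664 mol Al, 0.69996 mol O.
SiO2: 61.94/60.083 = 1.03091 mol → 1.03091 mol Si, 2.06182 mol O.
Total oxygen = 2.99052 mol. Normalization factor = 8/2.99052 = 2.67512.
Ca per 8 O = 0.08595 × 2.67512 = 0.230.

0.230 Ca apfu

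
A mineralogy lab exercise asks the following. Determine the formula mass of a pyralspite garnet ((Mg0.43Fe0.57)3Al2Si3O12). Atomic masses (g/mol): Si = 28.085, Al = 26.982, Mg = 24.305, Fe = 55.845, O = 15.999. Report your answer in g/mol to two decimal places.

M = 1.29·24.305 + 1.71·55.845 + 2·26.982 + 3·28.085 + 12·15.999

457.06 g/mol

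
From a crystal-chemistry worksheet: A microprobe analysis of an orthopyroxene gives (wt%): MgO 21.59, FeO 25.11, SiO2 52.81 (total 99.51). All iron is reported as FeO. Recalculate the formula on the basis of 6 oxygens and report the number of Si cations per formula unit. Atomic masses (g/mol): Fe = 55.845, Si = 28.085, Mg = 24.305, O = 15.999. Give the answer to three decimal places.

MgO (M=40.304): mol = 0.53568; Mg = 0.53568, O = 0.53568.
FeO (M=71.844): mol = 0.34951; Fe = 0.34951, O = 0.34951.
SiO2 (M=60.083): mol = 0.87895; Si = 0.87895, O = 1.75790.
ΣO = 2.64309; factor = 6/ΣO = 2.27007.
Si apfu = 0.87895 × 2.27007 = 1.995.

1.995 Si apfu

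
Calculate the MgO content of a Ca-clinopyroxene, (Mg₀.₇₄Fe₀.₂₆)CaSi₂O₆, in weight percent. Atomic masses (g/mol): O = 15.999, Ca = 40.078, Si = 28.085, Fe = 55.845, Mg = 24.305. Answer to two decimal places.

M((Mg₀.₇₄Fe₀.₂₆)CaSi₂O₆) = 224.747 g/mol; M(MgO) = 40.304 g/mol.
Moles MgO per formula unit = 0.74 Mg ÷ 1 = 0.7400.
MgO fraction = (0.7400 × 40.304) / 224.747 = 29.825/224.747 = 0.1327.

13.27 wt%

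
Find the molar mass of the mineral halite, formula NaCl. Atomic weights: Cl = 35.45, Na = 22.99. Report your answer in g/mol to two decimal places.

The formula mass is the sum 1×22.99 + 1×35.45.

58.44 g/mol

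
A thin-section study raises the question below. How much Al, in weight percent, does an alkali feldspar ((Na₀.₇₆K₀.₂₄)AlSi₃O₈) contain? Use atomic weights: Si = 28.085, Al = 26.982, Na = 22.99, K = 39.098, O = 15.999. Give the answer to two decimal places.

10.14 weight percent

Formula mass = 0.76·22.99 + 0.24·39.098 + 1·26.982 + 3·28.085 + 8·15.999 = 266.085 g/mol, of which 26.982 g is Al.
So Al makes up 26.982/266.085 = 0.1014 of the mass, i.e. 10.14%.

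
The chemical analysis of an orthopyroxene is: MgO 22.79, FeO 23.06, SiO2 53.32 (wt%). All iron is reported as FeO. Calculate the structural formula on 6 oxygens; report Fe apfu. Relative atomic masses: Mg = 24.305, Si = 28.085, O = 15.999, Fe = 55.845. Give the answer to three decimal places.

MgO: 22.79/40.304 = 0.56545 mol → 0.56545 mol Mg, 0.56545 mol O.
FeO: 23.06/71.844 = 0.32097 mol → 0.32097 mol Fe, 0.32097 mol O.
SiO2: 53.32/60.083 = 0.88744 mol → 0.88744 mol Si, 1.77488 mol O.
Total oxygen = 2.66130 mol. Normalization factor = 6/2.66130 = 2.25454.
Fe per 6 O = 0.32097 × 2.25454 = 0.724.

0.724 Fe apfu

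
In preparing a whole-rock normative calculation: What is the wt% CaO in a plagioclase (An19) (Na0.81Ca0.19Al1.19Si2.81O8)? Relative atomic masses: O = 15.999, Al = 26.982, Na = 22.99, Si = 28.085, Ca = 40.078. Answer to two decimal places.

4.02 wt%

Formula mass = 265.256 g/mol.
0.19 Ca → 0.1900 mol CaO per formula unit; M(CaO) = 56.077, so CaO mass = 10.655 g.
10.655/265.256 × 100 = 4.02 wt%.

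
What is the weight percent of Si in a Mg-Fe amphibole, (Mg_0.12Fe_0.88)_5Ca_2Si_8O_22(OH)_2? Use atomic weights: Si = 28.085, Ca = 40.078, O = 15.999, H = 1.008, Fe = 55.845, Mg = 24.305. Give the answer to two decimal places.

Formula mass = 0.60×24.305 + 4.40×55.845 + 2×40.078 + 8×28.085 + 24×15.999 + 2×1.008 = 951.129 g/mol, of which 224.680 g is Si.
So Si makes up 224.680/951.129 = 0.2362 of the mass, i.e. 23.62%.

23.62 wt%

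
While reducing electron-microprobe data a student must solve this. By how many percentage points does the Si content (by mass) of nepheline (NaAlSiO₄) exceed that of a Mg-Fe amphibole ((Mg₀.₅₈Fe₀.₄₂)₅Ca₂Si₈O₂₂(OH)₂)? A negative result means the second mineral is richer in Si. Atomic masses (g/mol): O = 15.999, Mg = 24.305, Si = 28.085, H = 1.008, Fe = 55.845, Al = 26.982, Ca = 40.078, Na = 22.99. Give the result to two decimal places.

Si in NaAlSiO₄: molar mass 142.053 g/mol; 1×28.085 = 28.085 g → 19.77 wt%.
Si in (Mg₀.₅₈Fe₀.₄₂)₅Ca₂Si₈O₂₂(OH)₂: molar mass 878.587 g/mol; 8×28.085 = 224.680 g → 25.57 wt%.
Difference = 19.77 − 25.57 = -5.80 percentage points.

-5.80 percentage points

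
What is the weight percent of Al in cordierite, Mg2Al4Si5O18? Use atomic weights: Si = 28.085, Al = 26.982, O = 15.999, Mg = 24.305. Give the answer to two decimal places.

18.45 wt%

M(Mg2Al4Si5O18) = 584.945 g/mol.
Al contributes 4 × 26.982 = 107.928 g per mole.
107.928/584.945 = 0.1845 → 18.45%.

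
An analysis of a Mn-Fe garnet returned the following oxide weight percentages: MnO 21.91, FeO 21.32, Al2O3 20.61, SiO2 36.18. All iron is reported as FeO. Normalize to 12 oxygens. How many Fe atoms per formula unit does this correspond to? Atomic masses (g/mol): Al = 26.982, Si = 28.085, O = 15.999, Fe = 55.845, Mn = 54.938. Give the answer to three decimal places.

1.474 Fe apfu

MnO: 21.91/70.937 = 0.30887 mol → 0.30887 mol Mn, 0.30887 mol O.
FeO: 21.32/71.844 = 0.29675 mol → 0.29675 mol Fe, 0.29675 mol O.
Al2O3: 20.61/101.961 = 0.20214 mol → 0.40428 mol Al, 0.60642 mol O.
SiO2: 36.18/60.083 = 0.60217 mol → 0.60217 mol Si, 1.20434 mol O.
Total oxygen = 2.41638 mol. Normalization factor = 12/2.41638 = 4.96611.
Fe per 12 O = 0.29675 × 4.96611 = 1.474.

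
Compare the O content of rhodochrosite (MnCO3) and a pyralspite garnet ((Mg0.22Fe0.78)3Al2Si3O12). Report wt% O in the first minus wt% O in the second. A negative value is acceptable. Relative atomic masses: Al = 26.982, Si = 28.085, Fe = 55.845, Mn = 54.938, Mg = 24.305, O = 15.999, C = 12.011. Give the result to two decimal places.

1.50 percentage points

First mineral: 47.997 g O in 114.946 g formula = 41.76 wt% O.
Second mineral: 191.988 g O in 476.926 g formula = 40.26 wt% O.
41.76% − 40.26% gives a difference of 1.50 percentage points.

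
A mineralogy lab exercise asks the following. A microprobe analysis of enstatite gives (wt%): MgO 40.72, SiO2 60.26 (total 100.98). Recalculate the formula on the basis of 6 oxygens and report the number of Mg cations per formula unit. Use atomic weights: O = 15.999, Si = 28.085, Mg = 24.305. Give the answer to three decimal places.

2.010 Mg apfu

40.72 wt% MgO ÷ 40.304 g/mol = 1.01032 mol, giving 1.01032 Mg and 1.01032 O.
60.26 wt% SiO2 ÷ 60.083 g/mol = 1.00295 mol, giving 1.00295 Si and 2.00590 O.
Oxygen sums to 3.01622; scaling by 6/3.01622 = 1.98924 puts the formula on 6 O.
Mg: 1.01032 × 1.98924 = 2.010 atoms per formula unit.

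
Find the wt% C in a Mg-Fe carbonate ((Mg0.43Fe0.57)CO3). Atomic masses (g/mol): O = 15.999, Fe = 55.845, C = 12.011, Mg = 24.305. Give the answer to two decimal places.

M((Mg0.43Fe0.57)CO3) = 102.291 g/mol.
C contributes 1 × 12.011 = 12.011 g per mole.
12.011/102.291 = 0.1174 → 11.74%.

11.74 wt%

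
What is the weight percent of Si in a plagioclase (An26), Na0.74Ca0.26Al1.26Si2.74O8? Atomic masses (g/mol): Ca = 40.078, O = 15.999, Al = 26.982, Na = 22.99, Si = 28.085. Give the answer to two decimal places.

Formula mass = 0.74×22.99 + 0.26×40.078 + 1.26×26.982 + 2.74×28.085 + 8×15.999 = 266.375 g/mol, of which 76.953 g is Si.
So Si makes up 76.953/266.375 = 0.2889 of the mass, i.e. 28.89%.

28.89 wt%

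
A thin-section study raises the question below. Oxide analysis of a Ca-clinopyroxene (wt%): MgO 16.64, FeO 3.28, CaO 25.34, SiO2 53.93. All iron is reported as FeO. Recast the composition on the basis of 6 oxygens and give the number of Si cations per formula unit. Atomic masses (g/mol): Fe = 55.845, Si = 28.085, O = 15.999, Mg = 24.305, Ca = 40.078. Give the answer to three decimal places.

1.991 Si apfu

MgO: 16.64/40.304 = 0.41286 mol → 0.41286 mol Mg, 0.41286 mol O.
FeO: 3.28/71.844 = 0.04565 mol → 0.04565 mol Fe, 0.04565 mol O.
CaO: 25.34/56.077 = 0.45188 mol → 0.45188 mol Ca, 0.45188 mol O.
SiO2: 53.93/60.083 = 0.89759 mol → 0.89759 mol Si, 1.79518 mol O.
Total oxygen = 2.70557 mol. Normalization factor = 6/2.70557 = 2.21765.
Si per 6 O = 0.89759 × 2.21765 = 1.991.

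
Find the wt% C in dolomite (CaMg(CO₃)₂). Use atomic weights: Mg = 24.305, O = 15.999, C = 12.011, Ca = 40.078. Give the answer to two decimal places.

13.03 mass %

Molar mass of CaMg(CO₃)₂: 1×40.078 + 1×24.305 + 2×12.011 + 6×15.999 = 184.399 g/mol.
Mass of C per formula unit: 2 × 12.011 = 24.022 g.
Weight fraction C = 24.022 / 184.399 = 0.1303.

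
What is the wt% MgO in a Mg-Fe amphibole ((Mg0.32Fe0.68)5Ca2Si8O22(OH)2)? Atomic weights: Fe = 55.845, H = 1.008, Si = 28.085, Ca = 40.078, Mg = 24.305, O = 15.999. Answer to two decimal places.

7.01 wt%

Molar mass of (Mg0.32Fe0.68)5Ca2Si8O22(OH)2 = 1.60*24.305 + 3.40*55.845 + 2*40.078 + 8*28.085 + 24*15.999 + 2*1.008 = 919.589 g/mol.
Each formula unit contains 1.60 Mg, equivalent to 1.60/1 = 1.6000 mol MgO.
M(MgO) = 1×24.305 + 1×15.999 = 40.304 g/mol.
Mass of MgO per formula unit = 1.6000 × 40.304 = 64.486 g.
MgO wt% = 64.486 / 919.589 × 100 = 7.01%.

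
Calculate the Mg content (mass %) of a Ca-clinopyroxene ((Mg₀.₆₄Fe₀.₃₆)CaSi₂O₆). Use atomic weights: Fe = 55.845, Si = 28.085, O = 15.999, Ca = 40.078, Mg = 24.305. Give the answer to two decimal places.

Formula mass = 0.64×24.305 + 0.36×55.845 + 1×40.078 + 2×28.085 + 6×15.999 = 227.901 g/mol, of which 15.555 g is Mg.
So Mg makes up 15.555/227.901 = 0.0683 of the mass, i.e. 6.83%.

6.83 mass %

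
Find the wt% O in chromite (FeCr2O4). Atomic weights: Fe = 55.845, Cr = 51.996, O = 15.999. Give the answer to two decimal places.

28.59 mass %

Formula mass = 1·55.845 + 2·51.996 + 4·15.999 = 223.833 g/mol, of which 63.996 g is O.
So O makes up 63.996/223.833 = 0.2859 of the mass, i.e. 28.59%.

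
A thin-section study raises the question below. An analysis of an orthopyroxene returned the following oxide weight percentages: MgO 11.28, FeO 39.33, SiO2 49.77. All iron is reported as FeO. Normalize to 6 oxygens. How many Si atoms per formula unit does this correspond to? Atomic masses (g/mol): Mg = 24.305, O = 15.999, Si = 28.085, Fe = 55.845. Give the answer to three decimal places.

2.001 Si apfu

11.28 wt% MgO ÷ 40.304 g/mol = 0.27987 mol, giving 0.27987 Mg and 0.27987 O.
39.33 wt% FeO ÷ 71.844 g/mol = 0.54744 mol, giving 0.54744 Fe and 0.54744 O.
49.77 wt% SiO2 ÷ 60.083 g/mol = 0.82835 mol, giving 0.82835 Si and 1.65670 O.
Oxygen sums to 2.48401; scaling by 6/2.48401 = 2.41545 puts the formula on 6 O.
Si: 0.82835 × 2.41545 = 2.001 atoms per formula unit.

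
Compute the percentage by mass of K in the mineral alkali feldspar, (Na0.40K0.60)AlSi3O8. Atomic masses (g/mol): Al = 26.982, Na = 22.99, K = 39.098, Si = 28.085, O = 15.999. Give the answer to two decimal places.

8.63 mass %

Formula mass = 0.40×22.99 + 0.60×39.098 + 1×26.982 + 3×28.085 + 8×15.999 = 271.884 g/mol, of which 23.459 g is K.
So K makes up 23.459/271.884 = 0.0863 of the mass, i.e. 8.63%.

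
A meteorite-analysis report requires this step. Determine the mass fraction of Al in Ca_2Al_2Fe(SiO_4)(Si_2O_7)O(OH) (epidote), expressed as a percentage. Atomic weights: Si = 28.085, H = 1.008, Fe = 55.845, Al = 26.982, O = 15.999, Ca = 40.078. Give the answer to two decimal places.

11.17 weight percent

M(Ca_2Al_2Fe(SiO_4)(Si_2O_7)O(OH)) = 483.215 g/mol.
Al contributes 2 × 26.982 = 53.964 g per mole.
53.964/483.215 = 0.1117 → 11.17%.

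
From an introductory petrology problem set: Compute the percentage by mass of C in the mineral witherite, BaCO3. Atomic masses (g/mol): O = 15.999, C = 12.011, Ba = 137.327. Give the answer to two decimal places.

Molar mass of BaCO3: 1×137.327 + 1×12.011 + 3×15.999 = 197.335 g/mol.
Mass of C per formula unit: 1 × 12.011 = 12.011 g.
Weight fraction C = 12.011 / 197.335 = 0.0609.

6.09 mass %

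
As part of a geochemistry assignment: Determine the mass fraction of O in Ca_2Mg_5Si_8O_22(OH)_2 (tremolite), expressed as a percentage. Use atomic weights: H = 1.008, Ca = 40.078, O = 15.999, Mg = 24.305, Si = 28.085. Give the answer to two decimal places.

47.27 wt%

Molar mass of Ca_2Mg_5Si_8O_22(OH)_2: 2*40.078 + 5*24.305 + 8*28.085 + 24*15.999 + 2*1.008 = 812.353 g/mol.
Mass of O per formula unit: 24 × 15.999 = 383.976 g.
Weight fraction O = 383.976 / 812.353 = 0.4727.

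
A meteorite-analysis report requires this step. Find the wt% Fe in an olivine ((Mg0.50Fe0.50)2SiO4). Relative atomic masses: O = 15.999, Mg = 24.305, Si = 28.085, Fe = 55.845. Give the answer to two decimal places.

32.42 mass %

Formula mass = 1·24.305 + 1·55.845 + 1·28.085 + 4·15.999 = 172.231 g/mol, of which 55.845 g is Fe.
So Fe makes up 55.845/172.231 = 0.3242 of the mass, i.e. 32.42%.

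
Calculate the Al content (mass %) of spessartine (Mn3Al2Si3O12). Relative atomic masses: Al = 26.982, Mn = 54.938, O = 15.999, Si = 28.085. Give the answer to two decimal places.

Molar mass of Mn3Al2Si3O12: 3×54.938 + 2×26.982 + 3×28.085 + 12×15.999 = 495.021 g/mol.
Mass of Al per formula unit: 2 × 26.982 = 53.964 g.
Weight fraction Al = 53.964 / 495.021 = 0.1090.

10.90 mass %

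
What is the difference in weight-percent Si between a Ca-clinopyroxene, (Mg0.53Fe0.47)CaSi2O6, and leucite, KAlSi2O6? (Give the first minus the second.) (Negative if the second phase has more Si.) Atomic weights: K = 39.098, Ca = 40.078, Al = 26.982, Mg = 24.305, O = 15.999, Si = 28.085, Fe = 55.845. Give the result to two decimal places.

Si in (Mg0.53Fe0.47)CaSi2O6: molar mass 231.371 g/mol; 2×28.085 = 56.170 g → 24.28 wt%.
Si in KAlSi2O6: molar mass 218.244 g/mol; 2×28.085 = 56.170 g → 25.74 wt%.
Difference = 24.28 − 25.74 = -1.46 percentage points.

-1.46 percentage points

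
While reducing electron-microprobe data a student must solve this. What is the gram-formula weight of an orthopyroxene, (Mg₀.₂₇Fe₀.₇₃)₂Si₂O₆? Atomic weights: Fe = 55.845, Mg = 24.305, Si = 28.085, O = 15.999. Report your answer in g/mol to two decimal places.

Mg: 0.54 × 24.305 = 13.1247
Fe: 1.46 × 55.845 = 81.5337
Si: 2 × 28.085 = 56.1700
O: 6 × 15.999 = 95.9940
Summing the contributions gives the formula mass.

246.82 g/mol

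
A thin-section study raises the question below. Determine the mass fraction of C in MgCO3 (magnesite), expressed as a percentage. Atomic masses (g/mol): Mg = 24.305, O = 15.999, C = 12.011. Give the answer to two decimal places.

Molar mass of MgCO3: 1·24.305 + 1·12.011 + 3·15.999 = 84.313 g/mol.
Mass of C per formula unit: 1 × 12.011 = 12.011 g.
Weight fraction C = 12.011 / 84.313 = 0.1425.

14.25 weight percent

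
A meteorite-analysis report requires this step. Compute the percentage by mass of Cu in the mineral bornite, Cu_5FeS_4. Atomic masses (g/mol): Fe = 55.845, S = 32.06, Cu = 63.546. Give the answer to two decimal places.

63.32 weight percent

Molar mass of Cu_5FeS_4: 5*63.546 + 1*55.845 + 4*32.06 = 501.815 g/mol.
Mass of Cu per formula unit: 5 × 63.546 = 317.730 g.
Weight fraction Cu = 317.730 / 501.815 = 0.6332.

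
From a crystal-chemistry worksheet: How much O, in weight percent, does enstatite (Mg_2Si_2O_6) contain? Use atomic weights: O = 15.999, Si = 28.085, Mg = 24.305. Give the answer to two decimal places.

47.81 weight percent

Formula mass = 2·24.305 + 2·28.085 + 6·15.999 = 200.774 g/mol, of which 95.994 g is O.
So O makes up 95.994/200.774 = 0.4781 of the mass, i.e. 47.81%.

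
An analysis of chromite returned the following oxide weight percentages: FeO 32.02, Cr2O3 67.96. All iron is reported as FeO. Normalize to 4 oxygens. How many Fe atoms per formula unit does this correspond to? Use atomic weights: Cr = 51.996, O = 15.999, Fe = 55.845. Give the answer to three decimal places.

32.02 wt% FeO ÷ 71.844 g/mol = 0.44569 mol, giving 0.44569 Fe and 0.44569 O.
67.96 wt% Cr2O3 ÷ 151.989 g/mol = 0.44714 mol, giving 0.89428 Cr and 1.34142 O.
Oxygen sums to 1.78711; scaling by 4/1.78711 = 2.23825 puts the formula on 4 O.
Fe: 0.44569 × 2.23825 = 0.998 atoms per formula unit.

0.998 Fe apfu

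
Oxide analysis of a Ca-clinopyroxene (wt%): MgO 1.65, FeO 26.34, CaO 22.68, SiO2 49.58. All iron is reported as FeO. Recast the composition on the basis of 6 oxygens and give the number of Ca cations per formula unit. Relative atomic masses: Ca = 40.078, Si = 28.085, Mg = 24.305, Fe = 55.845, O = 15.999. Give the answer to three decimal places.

0.985 Ca apfu

MgO (M=40.304): mol = 0.04094; Mg = 0.04094, O = 0.04094.
FeO (M=71.844): mol = 0.36663; Fe = 0.36663, O = 0.36663.
CaO (M=56.077): mol = 0.40444; Ca = 0.40444, O = 0.40444.
SiO2 (M=60.083): mol = 0.82519; Si = 0.82519, O = 1.65038.
ΣO = 2.46239; factor = 6/ΣO = 2.43666.
Ca apfu = 0.40444 × 2.43666 = 0.985.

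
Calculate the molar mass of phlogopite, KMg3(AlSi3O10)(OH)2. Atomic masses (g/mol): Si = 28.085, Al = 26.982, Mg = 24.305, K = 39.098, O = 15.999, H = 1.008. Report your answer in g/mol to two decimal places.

M = 1·39.098 + 3·24.305 + 1·26.982 + 3·28.085 + 12·15.999 + 2·1.008

417.25 g/mol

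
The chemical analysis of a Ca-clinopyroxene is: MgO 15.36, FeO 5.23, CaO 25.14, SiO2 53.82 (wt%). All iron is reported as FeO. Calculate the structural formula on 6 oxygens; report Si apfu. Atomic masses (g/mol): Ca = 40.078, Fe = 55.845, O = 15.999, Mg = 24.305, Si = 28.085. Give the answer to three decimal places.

1.995 Si apfu

MgO (M=40.304): mol = 0.38110; Mg = 0.38110, O = 0.38110.
FeO (M=71.844): mol = 0.07280; Fe = 0.07280, O = 0.07280.
CaO (M=56.077): mol = 0.44831; Ca = 0.44831, O = 0.44831.
SiO2 (M=60.083): mol = 0.89576; Si = 0.89576, O = 1.79152.
ΣO = 2.69373; factor = 6/ΣO = 2.22739.
Si apfu = 0.89576 × 2.22739 = 1.995.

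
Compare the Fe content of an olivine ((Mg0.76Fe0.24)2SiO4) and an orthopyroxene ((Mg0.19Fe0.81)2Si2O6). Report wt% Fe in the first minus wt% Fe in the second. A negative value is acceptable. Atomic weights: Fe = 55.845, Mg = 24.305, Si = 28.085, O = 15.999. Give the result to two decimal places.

Fe in (Mg0.76Fe0.24)2SiO4: molar mass 155.830 g/mol; 0.48×55.845 = 26.806 g → 17.20 wt%.
Fe in (Mg0.19Fe0.81)2Si2O6: molar mass 251.869 g/mol; 1.62×55.845 = 90.469 g → 35.92 wt%.
Difference = 17.20 − 35.92 = -18.72 percentage points.

-18.72 percentage points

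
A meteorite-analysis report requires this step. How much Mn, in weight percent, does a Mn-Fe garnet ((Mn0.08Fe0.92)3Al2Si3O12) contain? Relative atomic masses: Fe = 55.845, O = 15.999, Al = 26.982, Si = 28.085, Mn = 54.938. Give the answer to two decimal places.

M((Mn0.08Fe0.92)3Al2Si3O12) = 497.524 g/mol.
Mn contributes 0.24 × 54.938 = 13.185 g per mole.
13.185/497.524 = 0.0265 → 2.65%.

2.65 weight percent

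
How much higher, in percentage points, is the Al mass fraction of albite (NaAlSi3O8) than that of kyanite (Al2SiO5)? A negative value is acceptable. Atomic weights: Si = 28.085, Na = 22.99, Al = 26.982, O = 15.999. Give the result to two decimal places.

-23.01 percentage points

Al in NaAlSi3O8: molar mass 262.219 g/mol; 1×26.982 = 26.982 g → 10.29 wt%.
Al in Al2SiO5: molar mass 162.044 g/mol; 2×26.982 = 53.964 g → 33.30 wt%.
Difference = 10.29 − 33.30 = -23.01 percentage points.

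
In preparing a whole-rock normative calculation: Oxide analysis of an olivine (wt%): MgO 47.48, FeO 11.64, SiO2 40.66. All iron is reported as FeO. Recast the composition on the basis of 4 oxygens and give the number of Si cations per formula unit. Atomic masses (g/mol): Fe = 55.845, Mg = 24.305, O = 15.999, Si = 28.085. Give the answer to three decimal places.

1.005 Si apfu

47.48 wt% MgO ÷ 40.304 g/mol = 1.17805 mol, giving 1.17805 Mg and 1.17805 O.
11.64 wt% FeO ÷ 71.844 g/mol = 0.16202 mol, giving 0.16202 Fe and 0.16202 O.
40.66 wt% SiO2 ÷ 60.083 g/mol = 0.67673 mol, giving 0.67673 Si and 1.35346 O.
Oxygen sums to 2.69353; scaling by 4/2.69353 = 1.48504 puts the formula on 4 O.
Si: 0.67673 × 1.48504 = 1.005 atoms per formula unit.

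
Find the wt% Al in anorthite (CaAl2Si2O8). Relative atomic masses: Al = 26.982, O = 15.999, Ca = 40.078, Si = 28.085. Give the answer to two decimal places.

19.40 mass %

Formula mass = 1*40.078 + 2*26.982 + 2*28.085 + 8*15.999 = 278.204 g/mol, of which 53.964 g is Al.
So Al makes up 53.964/278.204 = 0.1940 of the mass, i.e. 19.40%.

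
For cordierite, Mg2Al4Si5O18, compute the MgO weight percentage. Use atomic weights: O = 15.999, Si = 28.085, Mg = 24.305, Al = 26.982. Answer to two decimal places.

M(Mg2Al4Si5O18) = 584.945 g/mol; M(MgO) = 40.304 g/mol.
Moles MgO per formula unit = 2 Mg ÷ 1 = 2.0000.
MgO fraction = (2.0000 × 40.304) / 584.945 = 80.608/584.945 = 0.1378.

13.78 wt%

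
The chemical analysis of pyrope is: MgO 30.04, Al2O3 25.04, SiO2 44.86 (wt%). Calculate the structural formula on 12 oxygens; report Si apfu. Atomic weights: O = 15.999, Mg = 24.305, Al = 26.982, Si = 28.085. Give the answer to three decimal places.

3.011 Si apfu

MgO (M=40.304): mol = 0.74534; Mg = 0.74534, O = 0.74534.
Al2O3 (M=101.961): mol = 0.24558; Al = 0.49116, O = 0.73674.
SiO2 (M=60.083): mol = 0.74663; Si = 0.74663, O = 1.49326.
ΣO = 2.97534; factor = 12/ΣO = 4.03315.
Si apfu = 0.74663 × 4.03315 = 3.011.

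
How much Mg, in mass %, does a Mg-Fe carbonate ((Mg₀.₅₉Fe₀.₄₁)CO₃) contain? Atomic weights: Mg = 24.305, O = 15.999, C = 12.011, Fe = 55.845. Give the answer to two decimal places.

Formula mass = 0.59×24.305 + 0.41×55.845 + 1×12.011 + 3×15.999 = 97.244 g/mol, of which 14.340 g is Mg.
So Mg makes up 14.340/97.244 = 0.1475 of the mass, i.e. 14.75%.

14.75 mass %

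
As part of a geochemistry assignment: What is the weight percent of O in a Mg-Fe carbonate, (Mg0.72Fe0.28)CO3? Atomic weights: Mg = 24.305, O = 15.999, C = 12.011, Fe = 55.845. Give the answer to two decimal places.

51.53 mass %

Formula mass = 0.72*24.305 + 0.28*55.845 + 1*12.011 + 3*15.999 = 93.144 g/mol, of which 47.997 g is O.
So O makes up 47.997/93.144 = 0.5153 of the mass, i.e. 51.53%.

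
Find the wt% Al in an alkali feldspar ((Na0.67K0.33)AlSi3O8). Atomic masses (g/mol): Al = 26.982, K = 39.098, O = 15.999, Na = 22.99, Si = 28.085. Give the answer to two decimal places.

Molar mass of (Na0.67K0.33)AlSi3O8: 0.67*22.99 + 0.33*39.098 + 1*26.982 + 3*28.085 + 8*15.999 = 267.535 g/mol.
Mass of Al per formula unit: 1 × 26.982 = 26.982 g.
Weight fraction Al = 26.982 / 267.535 = 0.1009.

10.09 wt%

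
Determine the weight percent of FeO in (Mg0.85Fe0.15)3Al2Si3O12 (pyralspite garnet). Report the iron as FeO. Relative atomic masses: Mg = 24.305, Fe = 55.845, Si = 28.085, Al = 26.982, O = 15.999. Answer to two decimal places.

7.75 wt%

M((Mg0.85Fe0.15)3Al2Si3O12) = 417.315 g/mol; M(FeO) = 71.844 g/mol.
Moles FeO per formula unit = 0.45 Fe ÷ 1 = 0.4500.
FeO fraction = (0.4500 × 71.844) / 417.315 = 32.330/417.315 = 0.0775.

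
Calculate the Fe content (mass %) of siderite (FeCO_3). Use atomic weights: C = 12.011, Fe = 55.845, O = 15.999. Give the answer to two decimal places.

Formula mass = 1·55.845 + 1·12.011 + 3·15.999 = 115.853 g/mol, of which 55.845 g is Fe.
So Fe makes up 55.845/115.853 = 0.4820 of the mass, i.e. 48.20%.

48.20 mass %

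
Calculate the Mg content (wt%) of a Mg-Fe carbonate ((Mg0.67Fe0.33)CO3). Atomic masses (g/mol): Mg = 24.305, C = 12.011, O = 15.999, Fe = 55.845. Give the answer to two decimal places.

17.19 wt%

Molar mass of (Mg0.67Fe0.33)CO3: 0.67*24.305 + 0.33*55.845 + 1*12.011 + 3*15.999 = 94.721 g/mol.
Mass of Mg per formula unit: 0.67 × 24.305 = 16.284 g.
Weight fraction Mg = 16.284 / 94.721 = 0.1719.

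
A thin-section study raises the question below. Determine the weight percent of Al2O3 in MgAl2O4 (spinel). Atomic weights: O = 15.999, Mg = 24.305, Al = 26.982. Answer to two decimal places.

Formula mass = 142.265 g/mol.
2 Al → 1.0000 mol Al2O3 per formula unit; M(Al2O3) = 101.961, so Al2O3 mass = 101.961 g.
101.961/142.265 × 100 = 71.67 wt%.

71.67 wt%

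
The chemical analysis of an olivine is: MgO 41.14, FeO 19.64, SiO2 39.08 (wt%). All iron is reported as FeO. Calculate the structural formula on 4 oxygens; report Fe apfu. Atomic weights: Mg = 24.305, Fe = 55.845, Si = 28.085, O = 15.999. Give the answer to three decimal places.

0.421 Fe apfu

MgO (M=40.304): mol = 1.02074; Mg = 1.02074, O = 1.02074.
FeO (M=71.844): mol = 0.27337; Fe = 0.27337, O = 0.27337.
SiO2 (M=60.083): mol = 0.65043; Si = 0.65043, O = 1.30086.
ΣO = 2.59497; factor = 4/ΣO = 1.54144.
Fe apfu = 0.27337 × 1.54144 = 0.421.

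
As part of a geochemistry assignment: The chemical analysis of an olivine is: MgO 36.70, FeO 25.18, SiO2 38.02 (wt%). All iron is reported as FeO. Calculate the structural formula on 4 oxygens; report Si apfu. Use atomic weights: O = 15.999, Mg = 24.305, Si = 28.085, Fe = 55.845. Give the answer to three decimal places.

1.002 Si apfu

36.70 wt% MgO ÷ 40.304 g/mol = 0.91058 mol, giving 0.91058 Mg and 0.91058 O.
25.18 wt% FeO ÷ 71.844 g/mol = 0.35048 mol, giving 0.35048 Fe and 0.35048 O.
38.02 wt% SiO2 ÷ 60.083 g/mol = 0.63279 mol, giving 0.63279 Si and 1.26558 O.
Oxygen sums to 2.52664; scaling by 4/2.52664 = 1.58313 puts the formula on 4 O.
Si: 0.63279 × 1.58313 = 1.002 atoms per formula unit.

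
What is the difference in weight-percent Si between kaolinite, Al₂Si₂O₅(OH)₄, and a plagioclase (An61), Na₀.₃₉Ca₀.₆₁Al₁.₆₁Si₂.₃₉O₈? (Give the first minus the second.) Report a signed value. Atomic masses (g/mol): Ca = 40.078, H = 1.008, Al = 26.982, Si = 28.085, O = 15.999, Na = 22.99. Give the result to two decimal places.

First mineral: 56.170 g Si in 258.157 g formula = 21.76 wt% Si.
Second mineral: 67.123 g Si in 271.970 g formula = 24.68 wt% Si.
21.76% − 24.68% gives a difference of -2.92 percentage points.

-2.92 percentage points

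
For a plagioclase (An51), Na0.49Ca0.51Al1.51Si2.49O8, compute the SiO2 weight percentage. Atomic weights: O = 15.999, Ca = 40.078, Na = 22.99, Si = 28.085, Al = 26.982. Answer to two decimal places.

M(Na0.49Ca0.51Al1.51Si2.49O8) = 270.371 g/mol; M(SiO2) = 60.083 g/mol.
Moles SiO2 per formula unit = 2.49 Si ÷ 1 = 2.4900.
SiO2 fraction = (2.4900 × 60.083) / 270.371 = 149.607/270.371 = 0.5533.

55.33 wt%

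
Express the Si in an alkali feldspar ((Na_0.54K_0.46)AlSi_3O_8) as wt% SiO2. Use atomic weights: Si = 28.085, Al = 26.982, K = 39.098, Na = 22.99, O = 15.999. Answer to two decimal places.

Molar mass of (Na_0.54K_0.46)AlSi_3O_8 = 0.54·22.99 + 0.46·39.098 + 1·26.982 + 3·28.085 + 8·15.999 = 269.629 g/mol.
Each formula unit contains 3 Si, equivalent to 3/1 = 3.0000 mol SiO2.
M(SiO2) = 1×28.085 + 2×15.999 = 60.083 g/mol.
Mass of SiO2 per formula unit = 3.0000 × 60.083 = 180.249 g.
SiO2 wt% = 180.249 / 269.629 × 100 = 66.85%.

66.85 wt%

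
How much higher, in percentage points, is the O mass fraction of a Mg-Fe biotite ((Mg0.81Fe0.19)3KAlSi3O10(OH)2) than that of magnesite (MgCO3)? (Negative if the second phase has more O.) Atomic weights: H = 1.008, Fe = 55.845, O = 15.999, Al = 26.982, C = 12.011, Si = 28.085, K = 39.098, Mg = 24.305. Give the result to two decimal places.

-12.82 percentage points

M((Mg0.81Fe0.19)3KAlSi3O10(OH)2) = 435.232 g/mol, so wt% O = 191.988/435.232 × 100 = 44.11%.
M(MgCO3) = 84.313 g/mol, so wt% O = 47.997/84.313 × 100 = 56.93%.
44.11 − 56.93 = -12.82 pp.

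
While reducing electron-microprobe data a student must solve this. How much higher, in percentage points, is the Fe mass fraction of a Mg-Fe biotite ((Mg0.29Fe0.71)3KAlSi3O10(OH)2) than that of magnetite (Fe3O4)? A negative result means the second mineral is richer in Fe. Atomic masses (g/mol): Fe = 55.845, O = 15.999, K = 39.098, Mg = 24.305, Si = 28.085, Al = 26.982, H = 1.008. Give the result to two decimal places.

Fe in (Mg0.29Fe0.71)3KAlSi3O10(OH)2: molar mass 484.434 g/mol; 2.13×55.845 = 118.950 g → 24.55 wt%.
Fe in Fe3O4: molar mass 231.531 g/mol; 3×55.845 = 167.535 g → 72.36 wt%.
Difference = 24.55 − 72.36 = -47.81 percentage points.

-47.81 percentage points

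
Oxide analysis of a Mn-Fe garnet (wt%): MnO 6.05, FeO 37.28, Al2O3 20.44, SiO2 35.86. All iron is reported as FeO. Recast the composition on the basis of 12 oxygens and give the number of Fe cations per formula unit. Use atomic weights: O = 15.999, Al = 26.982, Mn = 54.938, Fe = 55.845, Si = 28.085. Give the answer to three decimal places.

2.595 Fe apfu

6.05 wt% MnO ÷ 70.937 g/mol = 0.08529 mol, giving 0.08529 Mn and 0.08529 O.
37.28 wt% FeO ÷ 71.844 g/mol = 0.51890 mol, giving 0.51890 Fe and 0.51890 O.
20.44 wt% Al2O3 ÷ 101.961 g/mol = 0.20047 mol, giving 0.40094 Al and 0.60141 O.
35.86 wt% SiO2 ÷ 60.083 g/mol = 0.59684 mol, giving 0.59684 Si and 1.19368 O.
Oxygen sums to 2.39928; scaling by 12/2.39928 = 5.00150 puts the formula on 12 O.
Fe: 0.51890 × 5.00150 = 2.595 atoms per formula unit.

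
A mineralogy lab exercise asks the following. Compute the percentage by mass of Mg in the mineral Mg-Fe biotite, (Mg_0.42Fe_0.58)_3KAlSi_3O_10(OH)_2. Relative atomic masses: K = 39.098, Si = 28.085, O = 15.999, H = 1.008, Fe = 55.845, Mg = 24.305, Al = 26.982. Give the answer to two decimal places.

6.49 mass %

Molar mass of (Mg_0.42Fe_0.58)_3KAlSi_3O_10(OH)_2: 1.26×24.305 + 1.74×55.845 + 1×39.098 + 1×26.982 + 3×28.085 + 12×15.999 + 2×1.008 = 472.134 g/mol.
Mass of Mg per formula unit: 1.26 × 24.305 = 30.624 g.
Weight fraction Mg = 30.624 / 472.134 = 0.0649.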